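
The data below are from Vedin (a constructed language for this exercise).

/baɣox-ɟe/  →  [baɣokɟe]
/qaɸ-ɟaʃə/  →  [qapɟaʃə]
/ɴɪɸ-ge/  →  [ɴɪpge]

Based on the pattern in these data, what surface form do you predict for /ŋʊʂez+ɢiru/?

The data show regressive manner assimilation: /x/ → [k] before /ɟ/; /ɸ/ → [p] before /ɟ/; /ɸ/ → [p] before /g/. In each pair only manner changes, matching the following consonant, while place and voice stay constant.
The rule targets /z/ (voiced alveolar fricative), which sits before the trigger /ɢ/ (stop).
The voiced alveolar stop is [d], so /z/ → [d].

[ŋʊʂedɢiru]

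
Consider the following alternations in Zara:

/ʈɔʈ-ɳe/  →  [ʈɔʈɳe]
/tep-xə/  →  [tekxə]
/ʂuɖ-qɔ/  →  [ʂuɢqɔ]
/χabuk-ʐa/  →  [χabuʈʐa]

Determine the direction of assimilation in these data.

regressive

Comparing underlying and surface forms, /p/ → [k] is the alternation; the neighbouring /x/ is constant.
/p/ is bilabial while /x/ is velar; the output [k] is velar, matching the trigger — so the feature that spreads is place.
Checking the remaining alternations: /ɖ/ → [ɢ] before /q/ (retroflex → uvular, matching uvular); /k/ → [ʈ] before /ʐ/ (velar → retroflex, matching retroflex) — only place changes, and always toward the following segment.
No alternation appears in [ʈɔʈɳe]: there the adjacent consonants already agree in place (/ʈ/ and /ɳ/ are both retroflex), so this form is consistent with the same rule.
The trigger is the following segment, so the direction is regressive (anticipatory).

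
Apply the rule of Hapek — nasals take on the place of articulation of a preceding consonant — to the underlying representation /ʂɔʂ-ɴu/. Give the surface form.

[ʂɔʂɳu]

The rule targets /ɴ/ (voiced uvular nasal), which sits after the trigger /ʂ/ (retroflex).
A voiced retroflex nasal is [ɳ], so the surface segment is [ɳ].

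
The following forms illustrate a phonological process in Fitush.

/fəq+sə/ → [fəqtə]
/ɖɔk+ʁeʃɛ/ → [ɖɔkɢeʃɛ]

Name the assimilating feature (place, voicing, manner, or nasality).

manner

Comparing underlying and surface forms, /s/ → [t] is the alternation; the neighbouring /q/ is constant.
/s/ is a fricative while /q/ is a stop; the output [t] is a stop, matching the trigger — so the feature that spreads is manner.
The same holds elsewhere in the data: /ʁ/ → [ɢ] after /k/ (fricative → stop, matching a stop) — only manner changes, and always toward the preceding segment.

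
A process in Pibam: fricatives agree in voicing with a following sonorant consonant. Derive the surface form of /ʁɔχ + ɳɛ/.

[ʁɔʁɳɛ]

The rule targets /χ/ (voiceless uvular fricative), which sits before the trigger /ɳ/ (voiced).
The voiced uvular fricative is [ʁ], so /χ/ → [ʁ].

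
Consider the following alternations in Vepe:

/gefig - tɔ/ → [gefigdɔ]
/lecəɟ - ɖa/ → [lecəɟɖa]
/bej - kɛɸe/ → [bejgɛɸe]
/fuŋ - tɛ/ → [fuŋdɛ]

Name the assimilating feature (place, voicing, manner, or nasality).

The segment that alternates is /t/, which surfaces as [d] when adjacent to /g/.
/t/ is voiceless while /g/ is voiced; the output [d] is voiced, matching the trigger — so the feature that spreads is voicing.
Checking the remaining alternations: /k/ → [g] after /j/ (voiceless → voiced, matching voiced); /t/ → [d] after /ŋ/ (voiceless → voiced, matching voiced) — only voicing changes, and always toward the preceding segment.
Nothing changes in [lecəɟɖa]: there the adjacent consonants already agree in voicing (/ɖ/ and /ɟ/ are both voiced), so this form is consistent with the same rule.

voicing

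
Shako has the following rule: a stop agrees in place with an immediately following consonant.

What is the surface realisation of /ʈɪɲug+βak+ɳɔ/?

[ʈɪɲubβaʈɳɔ]

The rule targets /g/ (voiced velar stop), which sits before the trigger /β/ (bilabial).
A voiced bilabial stop is [b], so the surface segment is [b].
The same rule applies at the second boundary: /k/ → [ʈ] next to /ɳ/.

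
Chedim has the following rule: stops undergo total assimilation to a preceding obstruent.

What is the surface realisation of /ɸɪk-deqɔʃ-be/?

[ɸɪkkeqɔʃʃe]

/d/ is the segment targeted by the rule; it sits immediately after /k/, so it assimilates completely and surfaces as [k].
At the second juncture, /b/ likewise becomes [ʃ] adjacent to /ʃ/.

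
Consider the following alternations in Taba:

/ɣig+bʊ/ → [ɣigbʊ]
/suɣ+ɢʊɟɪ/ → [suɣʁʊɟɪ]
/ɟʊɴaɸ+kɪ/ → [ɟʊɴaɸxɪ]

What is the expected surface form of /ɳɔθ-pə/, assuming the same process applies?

[ɳɔθɸə]

The data show progressive manner assimilation: /ɢ/ → [ʁ] after /ɣ/; /k/ → [x] after /ɸ/. In each pair only manner changes, matching the preceding consonant, while place and voice stay constant.
Nothing changes in [ɣigbʊ]: there the adjacent consonants already agree in manner (/b/ and /g/ are both stops), so this form is consistent with the same rule.
/p/ is a voiceless bilabial stop. The preceding trigger /θ/ is a fricative, so /p/ must become a fricative as well.
A voiceless bilabial fricative is [ɸ], so the surface segment is [ɸ].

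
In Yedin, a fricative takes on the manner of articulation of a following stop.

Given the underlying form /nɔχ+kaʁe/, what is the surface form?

[nɔqkaʁe]

The rule targets /χ/ (voiceless uvular fricative), which sits before the trigger /k/ (stop).
The voiceless uvular stop is [q], so /χ/ → [q].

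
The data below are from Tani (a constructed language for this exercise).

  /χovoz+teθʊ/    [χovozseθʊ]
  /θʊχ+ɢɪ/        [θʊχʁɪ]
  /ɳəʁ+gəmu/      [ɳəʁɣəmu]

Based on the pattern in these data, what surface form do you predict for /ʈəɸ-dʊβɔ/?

[ʈəɸzʊβɔ]

The data show progressive manner assimilation: /t/ → [s] after /z/; /ɢ/ → [ʁ] after /χ/; /g/ → [ɣ] after /ʁ/. In each pair only manner changes, matching the preceding consonant, while place and voice stay constant.
The rule targets /d/ (voiced alveolar stop), which sits after the trigger /ɸ/ (fricative).
A voiced alveolar fricative is [z], so the surface segment is [z].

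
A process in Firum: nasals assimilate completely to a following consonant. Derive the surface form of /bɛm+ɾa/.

[bɛɾɾa]

/m/ is the segment targeted by the rule; it sits immediately before /ɾ/, so it assimilates completely and surfaces as [ɾ].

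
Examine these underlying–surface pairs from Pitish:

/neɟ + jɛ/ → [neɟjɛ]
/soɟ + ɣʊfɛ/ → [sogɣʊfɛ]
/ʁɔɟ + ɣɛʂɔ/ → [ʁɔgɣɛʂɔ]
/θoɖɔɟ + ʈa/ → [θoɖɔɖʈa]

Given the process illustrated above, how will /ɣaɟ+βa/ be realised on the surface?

[ɣabβa]

The data show regressive place assimilation: /ɟ/ → [g] before /ɣ/; /ɟ/ → [ɖ] before /ʈ/. In each pair only place changes, matching the following consonant, while manner and voice stay constant.
Nothing changes in [neɟjɛ]: there the adjacent consonants already agree in place (/ɟ/ and /j/ are both palatal), so this form is consistent with the same rule.
The rule targets /ɟ/ (voiced palatal stop), which sits before the trigger /β/ (bilabial).
A voiced bilabial stop is [b], so the surface segment is [b].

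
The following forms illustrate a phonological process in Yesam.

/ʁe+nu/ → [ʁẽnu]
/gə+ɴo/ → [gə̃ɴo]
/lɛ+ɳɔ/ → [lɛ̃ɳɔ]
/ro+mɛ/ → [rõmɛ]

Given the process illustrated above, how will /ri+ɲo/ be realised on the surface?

[rĩɲo]

The data show regressive nasality assimilation (vowel nasalisation): /e/ → [ẽ] before /n/; /ə/ → [ə̃] before /ɴ/; /ɛ/ → [ɛ̃] before /ɳ/; /o/ → [õ] before /m/ — a vowel is nasalised by an immediately following nasal consonant.
The vowel /i/ is adjacent to the following nasal /ɲ/, so it acquires [+nasal] and surfaces as [ĩ].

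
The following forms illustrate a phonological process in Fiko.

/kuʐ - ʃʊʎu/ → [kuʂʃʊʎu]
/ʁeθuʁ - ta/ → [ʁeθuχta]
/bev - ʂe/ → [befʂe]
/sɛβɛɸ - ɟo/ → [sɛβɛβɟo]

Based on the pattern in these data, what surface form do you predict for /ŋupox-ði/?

[ŋupoɣði]

The data show regressive voicing assimilation: /ʐ/ → [ʂ] before /ʃ/; /ʁ/ → [χ] before /t/; /v/ → [f] before /ʂ/; /ɸ/ → [β] before /ɟ/. In each pair only voicing changes, matching the following consonant, while place and manner stay constant.
The rule targets /x/ (voiceless velar fricative), which sits before the trigger /ð/ (voiced).
Changing only its voicing to voiced gives [ɣ] — the voiced velar fricative.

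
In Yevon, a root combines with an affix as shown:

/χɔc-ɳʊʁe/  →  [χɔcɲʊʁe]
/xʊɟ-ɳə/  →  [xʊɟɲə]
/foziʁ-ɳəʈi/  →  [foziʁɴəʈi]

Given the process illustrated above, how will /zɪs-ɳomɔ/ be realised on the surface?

[zɪsnomɔ]

The data show progressive place assimilation: /ɳ/ → [ɲ] after /c/; /ɳ/ → [ɲ] after /ɟ/; /ɳ/ → [ɴ] after /ʁ/. In each pair only place changes, matching the preceding consonant, while manner and voice stay constant.
/ɳ/ is a voiced retroflex nasal. The preceding trigger /s/ is alveolar, so /ɳ/ must become alveolar as well.
The voiced alveolar nasal is [n], so /ɳ/ → [n].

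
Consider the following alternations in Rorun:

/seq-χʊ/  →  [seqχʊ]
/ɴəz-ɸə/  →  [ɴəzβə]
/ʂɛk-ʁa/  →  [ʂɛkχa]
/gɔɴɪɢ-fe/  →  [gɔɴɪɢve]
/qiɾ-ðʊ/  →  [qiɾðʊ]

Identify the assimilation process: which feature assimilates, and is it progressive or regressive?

progressive voicing assimilation

Underlying /ɸ/ is realised as [β] next to /z/; /z/ itself does not change.
The change voiceless → voiced matches the voicing of the preceding /z/, identifying this as voicing assimilation.
Place and manner are unchanged, so the assimilation is partial, not total.
The other alternating forms pattern the same way: /ʁ/ → [χ] after /k/ (voiced → voiceless, matching voiceless); /f/ → [v] after /ɢ/ (voiceless → voiced, matching voiced) — only voicing changes, and always toward the preceding segment.
Nothing changes in [seqχʊ], [qiɾðʊ]: there the adjacent consonants already agree in voicing (/χ/ and /q/ are both voiceless; /ð/ and /ɾ/ are both voiced), so these forms are consistent with the same rule.
Since the segment that changes follows the conditioning segment, the assimilation is progressive.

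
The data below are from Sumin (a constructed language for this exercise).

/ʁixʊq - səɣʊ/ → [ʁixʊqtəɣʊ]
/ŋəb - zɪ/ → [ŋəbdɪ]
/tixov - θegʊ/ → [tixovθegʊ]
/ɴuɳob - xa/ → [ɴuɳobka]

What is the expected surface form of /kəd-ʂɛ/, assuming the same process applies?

[kədʈɛ]

The data show progressive manner assimilation: /s/ → [t] after /q/; /z/ → [d] after /b/; /x/ → [k] after /b/. In each pair only manner changes, matching the preceding consonant, while place and voice stay constant.
Nothing changes in [tixovθegʊ]: there the adjacent consonants already agree in manner (/θ/ and /v/ are both fricatives), so this form is consistent with the same rule.
The rule targets /ʂ/ (voiceless retroflex fricative), which sits after the trigger /d/ (stop).
Changing only its manner to stop gives [ʈ] — the voiceless retroflex stop.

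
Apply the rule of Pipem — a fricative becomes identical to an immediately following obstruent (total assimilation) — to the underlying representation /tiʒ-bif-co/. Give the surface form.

[tibbicco]

/ʒ/ is the segment targeted by the rule; it sits immediately before /b/, so it assimilates completely and surfaces as [b].
The same rule applies at the second boundary: /f/ → [c] next to /c/.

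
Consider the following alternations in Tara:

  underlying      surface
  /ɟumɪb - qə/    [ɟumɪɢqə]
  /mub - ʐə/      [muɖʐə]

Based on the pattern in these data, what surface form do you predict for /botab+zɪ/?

The data show regressive place assimilation: /b/ → [ɢ] before /q/; /b/ → [ɖ] before /ʐ/. In each pair only place changes, matching the following consonant, while manner and voice stay constant.
The rule targets /b/ (voiced bilabial stop), which sits before the trigger /z/ (alveolar).
A voiced alveolar stop is [d], so the surface segment is [d].

[botadzɪ]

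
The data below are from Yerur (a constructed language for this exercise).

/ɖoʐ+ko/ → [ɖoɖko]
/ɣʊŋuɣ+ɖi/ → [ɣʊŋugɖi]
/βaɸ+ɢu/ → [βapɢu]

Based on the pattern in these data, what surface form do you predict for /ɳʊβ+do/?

[ɳʊbdo]

The data show regressive manner assimilation: /ʐ/ → [ɖ] before /k/; /ɣ/ → [g] before /ɖ/; /ɸ/ → [p] before /ɢ/. In each pair only manner changes, matching the following consonant, while place and voice stay constant.
/β/ is a voiced bilabial fricative. The following trigger /d/ is a stop, so /β/ must become a stop as well.
The voiced bilabial stop is [b], so /β/ → [b].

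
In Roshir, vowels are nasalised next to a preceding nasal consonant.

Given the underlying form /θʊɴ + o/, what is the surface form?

/o/ sits next to the nasal /ɴ/ and is therefore nasalised to [õ].

[θʊɴõ]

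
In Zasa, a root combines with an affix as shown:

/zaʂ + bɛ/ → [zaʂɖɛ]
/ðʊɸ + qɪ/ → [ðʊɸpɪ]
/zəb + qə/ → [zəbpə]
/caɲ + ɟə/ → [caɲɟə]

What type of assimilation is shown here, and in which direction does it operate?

progressive place assimilation

Underlying /b/ is realised as [ɖ] next to /ʂ/; /ʂ/ itself does not change.
The change bilabial → retroflex matches the place of the preceding /ʂ/, identifying this as place assimilation.
Manner and voice are unchanged, so the assimilation is partial, not total.
Checking the remaining alternations: /q/ → [p] after /ɸ/ (uvular → bilabial, matching bilabial); /q/ → [p] after /b/ (uvular → bilabial, matching bilabial) — only place changes, and always toward the preceding segment.
No alternation appears in [caɲɟə]: there the adjacent consonants already agree in place (/ɟ/ and /ɲ/ are both palatal), so this form is consistent with the same rule.
Since the segment that changes follows the conditioning segment, the assimilation is progressive.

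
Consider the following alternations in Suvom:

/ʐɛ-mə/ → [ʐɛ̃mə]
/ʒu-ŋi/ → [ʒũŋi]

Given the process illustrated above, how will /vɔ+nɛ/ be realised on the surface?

The data show regressive nasality assimilation (vowel nasalisation): /ɛ/ → [ɛ̃] before /m/; /u/ → [ũ] before /ŋ/ — a vowel is nasalised by an immediately following nasal consonant.
The vowel /ɔ/ is adjacent to the following nasal /n/, so it acquires [+nasal] and surfaces as [ɔ̃].

[vɔ̃nɛ]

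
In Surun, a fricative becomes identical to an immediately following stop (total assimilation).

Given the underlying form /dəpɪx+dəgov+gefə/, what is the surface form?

/x/ is the segment targeted by the rule; it sits immediately before /d/, so it assimilates completely and surfaces as [d].
The same rule applies at the second boundary: /v/ → [g] next to /g/.

[dəpɪddəgoggefə]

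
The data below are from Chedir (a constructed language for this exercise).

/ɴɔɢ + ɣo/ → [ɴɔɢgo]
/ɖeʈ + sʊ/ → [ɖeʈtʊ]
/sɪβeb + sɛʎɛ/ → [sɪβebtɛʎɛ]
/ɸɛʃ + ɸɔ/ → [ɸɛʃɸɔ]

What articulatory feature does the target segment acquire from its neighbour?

manner

Underlying /ɣ/ is realised as [g] next to /ɢ/; /ɢ/ itself does not change.
The change fricative → stop matches the manner of the preceding /ɢ/, identifying this as manner assimilation.
The same holds elsewhere in the data: /s/ → [t] after /ʈ/ (fricative → stop, matching a stop); /s/ → [t] after /b/ (fricative → stop, matching a stop) — only manner changes, and always toward the preceding segment.
Nothing changes in [ɸɛʃɸɔ]: there the adjacent consonants already agree in manner (/ɸ/ and /ʃ/ are both fricatives), so this form is consistent with the same rule.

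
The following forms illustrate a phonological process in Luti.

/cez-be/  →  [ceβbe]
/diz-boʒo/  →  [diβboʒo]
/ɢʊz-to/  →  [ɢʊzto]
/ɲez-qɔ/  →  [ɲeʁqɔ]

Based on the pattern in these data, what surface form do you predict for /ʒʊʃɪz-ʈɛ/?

The data show regressive place assimilation: /z/ → [β] before /b/; /z/ → [ʁ] before /q/. In each pair only place changes, matching the following consonant, while manner and voice stay constant.
No alternation appears in [ɢʊzto]: there the adjacent consonants already agree in place (/z/ and /t/ are both alveolar), so this form is consistent with the same rule.
/z/ is a voiced alveolar fricative. The following trigger /ʈ/ is retroflex, so /z/ must become retroflex as well.
The voiced retroflex fricative is [ʐ], so /z/ → [ʐ].

[ʒʊʃɪʐʈɛ]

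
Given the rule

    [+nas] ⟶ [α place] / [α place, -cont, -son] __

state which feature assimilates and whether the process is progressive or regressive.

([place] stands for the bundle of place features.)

The rule copies the place features (abbreviated [place]) from the environment onto the target, so the assimilating feature is place.
Since the environment is written before the underscore, the trigger precedes the target; the direction is progressive.

progressive place assimilation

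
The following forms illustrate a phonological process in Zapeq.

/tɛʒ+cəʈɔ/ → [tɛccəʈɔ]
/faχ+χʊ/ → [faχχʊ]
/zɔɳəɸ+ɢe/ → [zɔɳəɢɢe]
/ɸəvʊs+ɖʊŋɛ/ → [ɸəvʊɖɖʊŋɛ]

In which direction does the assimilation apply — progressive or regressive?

regressive

Comparing underlying and surface forms, /ʒ/ → [c] is the alternation; the neighbouring /c/ is constant.
The output [c] is identical to the trigger /c/ — every feature (place, manner, voicing) has been copied — so this is total assimilation.
The remaining alternations confirm this: /ɸ/ → [ɢ] before /ɢ/; /s/ → [ɖ] before /ɖ/ — in each case the output is a copy of the following consonant.
In [faχχʊ] the two consonants at the boundary are already identical (/χ/ + /χ/), so the rule applies vacuously and nothing changes.
Since the segment that changes precedes the conditioning segment, the assimilation is regressive.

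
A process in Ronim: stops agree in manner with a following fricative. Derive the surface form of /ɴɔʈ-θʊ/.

[ɴɔʂθʊ]

The rule targets /ʈ/ (voiceless retroflex stop), which sits before the trigger /θ/ (fricative).
Changing only its manner to fricative gives [ʂ] — the voiceless retroflex fricative.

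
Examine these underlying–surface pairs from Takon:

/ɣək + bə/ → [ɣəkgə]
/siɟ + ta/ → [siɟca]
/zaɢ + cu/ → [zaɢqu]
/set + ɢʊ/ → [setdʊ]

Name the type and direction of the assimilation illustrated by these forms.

Comparing underlying and surface forms, /b/ → [g] is the alternation; the neighbouring /k/ is constant.
/b/ is bilabial while /k/ is velar; the output [g] is velar, matching the trigger — so the feature that spreads is place.
Manner and voice are unchanged, so the assimilation is partial, not total.
The other alternating forms pattern the same way: /t/ → [c] after /ɟ/ (alveolar → palatal, matching palatal); /c/ → [q] after /ɢ/ (palatal → uvular, matching uvular); /ɢ/ → [d] after /t/ (uvular → alveolar, matching alveolar) — only place changes, and always toward the preceding segment.
The trigger is the preceding segment, so the direction is progressive (perseverative).

progressive place assimilation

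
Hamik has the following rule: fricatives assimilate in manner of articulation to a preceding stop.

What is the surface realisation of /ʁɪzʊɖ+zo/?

/z/ is a voiced alveolar fricative. The preceding trigger /ɖ/ is a stop, so /z/ must become a stop as well.
Changing only its manner to stop gives [d] — the voiced alveolar stop.

[ʁɪzʊɖdo]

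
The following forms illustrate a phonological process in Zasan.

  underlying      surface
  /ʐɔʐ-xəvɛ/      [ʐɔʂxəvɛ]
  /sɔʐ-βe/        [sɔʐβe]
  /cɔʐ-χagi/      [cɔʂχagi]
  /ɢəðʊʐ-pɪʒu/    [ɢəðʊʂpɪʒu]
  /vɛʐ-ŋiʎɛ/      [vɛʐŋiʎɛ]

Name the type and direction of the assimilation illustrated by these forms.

Underlying /ʐ/ is realised as [ʂ] next to /x/; /x/ itself does not change.
The change voiced → voiceless matches the voicing of the following /x/, identifying this as voicing assimilation.
Place and manner are unchanged, so the assimilation is partial, not total.
Checking the remaining alternations: /ʐ/ → [ʂ] before /χ/ (voiced → voiceless, matching voiceless); /ʐ/ → [ʂ] before /p/ (voiced → voiceless, matching voiceless) — only voicing changes, and always toward the following segment.
Nothing changes in [sɔʐβe], [vɛʐŋiʎɛ]: there the adjacent consonants already agree in voicing (/ʐ/ and /β/ are both voiced; /ʐ/ and /ŋ/ are both voiced), so these forms are consistent with the same rule.
The trigger is the following segment, so the direction is regressive (anticipatory).

regressive voicing assimilation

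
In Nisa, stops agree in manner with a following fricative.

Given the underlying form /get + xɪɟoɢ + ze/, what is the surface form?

The rule targets /t/ (voiceless alveolar stop), which sits before the trigger /x/ (fricative).
The voiceless alveolar fricative is [s], so /t/ → [s].
At the second juncture, /ɢ/ likewise becomes [ʁ] adjacent to /z/.

[gesxɪɟoʁze]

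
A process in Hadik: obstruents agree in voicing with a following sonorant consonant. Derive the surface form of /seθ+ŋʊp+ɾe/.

/θ/ is a voiceless dental fricative. The following trigger /ŋ/ is voiced, so /θ/ must become voiced as well.
The voiced dental fricative is [ð], so /θ/ → [ð].
The same rule applies at the second boundary: /p/ → [b] next to /ɾ/.

[seðŋʊbɾe]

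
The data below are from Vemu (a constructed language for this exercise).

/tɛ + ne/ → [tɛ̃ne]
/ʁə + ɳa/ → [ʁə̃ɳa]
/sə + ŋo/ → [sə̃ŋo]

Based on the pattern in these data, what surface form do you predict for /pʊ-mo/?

[pʊ̃mo]

The data show regressive nasality assimilation (vowel nasalisation): /ɛ/ → [ɛ̃] before /n/; /ə/ → [ə̃] before /ɳ/; /ə/ → [ə̃] before /ŋ/ — a vowel is nasalised by an immediately following nasal consonant.
The vowel /ʊ/ is adjacent to the following nasal /m/, so it acquires [+nasal] and surfaces as [ʊ̃].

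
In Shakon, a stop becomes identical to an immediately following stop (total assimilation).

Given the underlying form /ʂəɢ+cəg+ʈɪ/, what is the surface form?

[ʂəccəʈʈɪ]

/ɢ/ is the segment targeted by the rule; it sits immediately before /c/, so it assimilates completely and surfaces as [c].
At the second juncture, /g/ likewise becomes [ʈ] adjacent to /ʈ/.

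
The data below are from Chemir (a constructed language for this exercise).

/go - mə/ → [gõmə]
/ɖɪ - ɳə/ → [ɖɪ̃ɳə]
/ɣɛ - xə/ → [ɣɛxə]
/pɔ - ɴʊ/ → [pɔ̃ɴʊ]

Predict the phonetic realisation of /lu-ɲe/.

[lũɲe]

The data show regressive nasality assimilation (vowel nasalisation): /o/ → [õ] before /m/; /ɪ/ → [ɪ̃] before /ɳ/; /ɔ/ → [ɔ̃] before /ɴ/ — a vowel is nasalised by an immediately following nasal consonant.
No change occurs in [ɣɛxə] because the vowel at the boundary is adjacent to an oral consonant, not a nasal (/ɛ/ next to /x/).
The vowel /u/ is adjacent to the following nasal /ɲ/, so it acquires [+nasal] and surfaces as [ũ].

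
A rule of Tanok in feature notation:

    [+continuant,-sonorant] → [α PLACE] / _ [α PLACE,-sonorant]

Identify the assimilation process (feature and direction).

The rule copies the place features (abbreviated [PLACE]) from the environment onto the target, so the assimilating feature is place.
The conditioning segment sits to the right of the focus bar, meaning the trigger follows the segment that changes — regressive assimilation.

regressive place assimilation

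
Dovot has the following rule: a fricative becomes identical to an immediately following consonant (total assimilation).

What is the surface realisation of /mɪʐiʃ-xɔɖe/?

[mɪʐixxɔɖe]

/ʃ/ is the segment targeted by the rule; it sits immediately before /x/, so it assimilates completely and surfaces as [x].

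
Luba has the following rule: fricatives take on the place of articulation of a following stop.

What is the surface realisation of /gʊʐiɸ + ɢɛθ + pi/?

/ɸ/ is a voiceless bilabial fricative. The following trigger /ɢ/ is uvular, so /ɸ/ must become uvular as well.
A voiceless uvular fricative is [χ], so the surface segment is [χ].
At the second juncture, /θ/ likewise becomes [ɸ] adjacent to /p/.

[gʊʐiχɢɛɸpi]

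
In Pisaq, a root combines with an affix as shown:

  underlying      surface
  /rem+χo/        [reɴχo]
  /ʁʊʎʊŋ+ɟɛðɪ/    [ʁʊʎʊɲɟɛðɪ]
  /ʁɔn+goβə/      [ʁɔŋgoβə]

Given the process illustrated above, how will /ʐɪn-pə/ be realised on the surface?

[ʐɪmpə]

The data show regressive place assimilation: /m/ → [ɴ] before /χ/; /ŋ/ → [ɲ] before /ɟ/; /n/ → [ŋ] before /g/. In each pair only place changes, matching the following consonant, while manner and voice stay constant.
/n/ is a voiced alveolar nasal. The following trigger /p/ is bilabial, so /n/ must become bilabial as well.
Changing only its place to bilabial gives [m] — the voiced bilabial nasal.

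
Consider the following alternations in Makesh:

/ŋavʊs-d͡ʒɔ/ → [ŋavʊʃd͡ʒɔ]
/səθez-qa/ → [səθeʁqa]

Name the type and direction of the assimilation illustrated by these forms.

regressive place assimilation

The segment that alternates is /s/, which surfaces as [ʃ] when adjacent to /d͡ʒ/.
/s/ is alveolar while /d͡ʒ/ is postalveolar; the output [ʃ] is postalveolar, matching the trigger — so the feature that spreads is place.
Manner and voice are unchanged, so the assimilation is partial, not total.
The same holds elsewhere in the data: /z/ → [ʁ] before /q/ (alveolar → uvular, matching uvular) — only place changes, and always toward the following segment.
The trigger is the following segment, so the direction is regressive (anticipatory).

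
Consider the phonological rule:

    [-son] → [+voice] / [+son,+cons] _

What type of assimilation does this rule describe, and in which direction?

progressive voicing assimilation

The structural change is [+voice], and the conditioning segment [+son,+cons] (a sonorant consonant) is itself voiced, so the target comes to share the voicing of its neighbour — voicing assimilation.
Since the environment is written before the underscore, the trigger precedes the target; the direction is progressive.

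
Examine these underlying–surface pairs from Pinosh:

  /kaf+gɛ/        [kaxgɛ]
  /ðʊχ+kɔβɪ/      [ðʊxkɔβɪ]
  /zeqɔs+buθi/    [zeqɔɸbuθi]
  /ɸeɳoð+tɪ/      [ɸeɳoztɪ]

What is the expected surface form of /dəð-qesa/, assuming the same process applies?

The data show regressive place assimilation: /f/ → [x] before /g/; /χ/ → [x] before /k/; /s/ → [ɸ] before /b/; /ð/ → [z] before /t/. In each pair only place changes, matching the following consonant, while manner and voice stay constant.
/ð/ is a voiced dental fricative. The following trigger /q/ is uvular, so /ð/ must become uvular as well.
Changing only its place to uvular gives [ʁ] — the voiced uvular fricative.

[dəʁqesa]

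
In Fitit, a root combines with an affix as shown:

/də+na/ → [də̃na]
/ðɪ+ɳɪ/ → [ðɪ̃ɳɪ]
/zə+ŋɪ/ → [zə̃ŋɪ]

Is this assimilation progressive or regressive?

The vowel /ə/ surfaces as nasalised [ə̃] next to the following nasal /n/ — it has acquired the [+nasal] feature of its neighbour.
Likewise in the remaining data: /ɪ/ → [ɪ̃] before /ɳ/; /ə/ → [ə̃] before /ŋ/ — each time a vowel is nasalised next to a following nasal.
Because the conditioning nasal is to the right of the vowel that changes, the process is regressive (anticipatory).

regressive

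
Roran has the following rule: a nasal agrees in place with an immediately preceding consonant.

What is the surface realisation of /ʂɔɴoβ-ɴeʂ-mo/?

/ɴ/ is a voiced uvular nasal. The preceding trigger /β/ is bilabial, so /ɴ/ must become bilabial as well.
The voiced bilabial nasal is [m], so /ɴ/ → [m].
At the second juncture, /m/ likewise becomes [ɳ] adjacent to /ʂ/.

[ʂɔɴoβmeʂɳo]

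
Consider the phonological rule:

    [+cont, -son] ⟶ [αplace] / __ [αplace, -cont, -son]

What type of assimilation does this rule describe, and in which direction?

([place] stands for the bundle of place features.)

regressive place assimilation

The rule copies the place features (abbreviated [place]) from the environment onto the target, so the assimilating feature is place.
The conditioning segment sits to the right of the focus bar, meaning the trigger follows the segment that changes — regressive assimilation.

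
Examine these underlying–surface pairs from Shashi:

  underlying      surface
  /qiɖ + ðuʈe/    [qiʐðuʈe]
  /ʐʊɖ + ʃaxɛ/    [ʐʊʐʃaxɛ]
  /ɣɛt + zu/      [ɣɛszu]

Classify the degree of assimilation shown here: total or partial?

partial assimilation

Comparing underlying and surface forms, /ɖ/ → [ʐ] is the alternation; the neighbouring /ð/ is constant.
/ɖ/ is a stop while /ð/ is a fricative; the output [ʐ] is a fricative, matching the trigger — so the feature that spreads is manner.
Place and voice are unchanged, so the assimilation is partial, not total.
The same holds elsewhere in the data: /ɖ/ → [ʐ] before /ʃ/ (stop → fricative, matching a fricative); /t/ → [s] before /z/ (stop → fricative, matching a fricative) — only manner changes, and always toward the following segment.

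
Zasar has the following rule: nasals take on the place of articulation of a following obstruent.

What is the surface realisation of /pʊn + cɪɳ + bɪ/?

[pʊɲcɪmbɪ]

The rule targets /n/ (voiced alveolar nasal), which sits before the trigger /c/ (palatal).
A voiced palatal nasal is [ɲ], so the surface segment is [ɲ].
The same rule applies at the second boundary: /ɳ/ → [m] next to /b/.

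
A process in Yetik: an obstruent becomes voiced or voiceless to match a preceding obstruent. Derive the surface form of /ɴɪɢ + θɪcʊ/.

The rule targets /θ/ (voiceless dental fricative), which sits after the trigger /ɢ/ (voiced).
The voiced dental fricative is [ð], so /θ/ → [ð].

[ɴɪɢðɪcʊ]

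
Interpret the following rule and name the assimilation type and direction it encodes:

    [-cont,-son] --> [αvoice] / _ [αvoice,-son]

The shared variable α links the value of [voice] on the target to the same value on the neighbouring segment, so voicing is the feature that assimilates.
The conditioning segment sits to the right of the focus bar, meaning the trigger follows the segment that changes — regressive assimilation.

regressive voicing assimilation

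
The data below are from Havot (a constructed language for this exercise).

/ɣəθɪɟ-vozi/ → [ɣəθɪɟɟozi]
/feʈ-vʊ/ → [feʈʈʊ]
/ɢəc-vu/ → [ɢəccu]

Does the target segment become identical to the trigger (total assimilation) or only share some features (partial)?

total assimilation

Comparing underlying and surface forms, /v/ → [ɟ] is the alternation; the neighbouring /ɟ/ is constant.
The output [ɟ] is identical to the trigger /ɟ/ — every feature (place, manner, voicing) has been copied — so this is total assimilation.
The other forms behave the same way: /v/ → [ʈ] after /ʈ/; /v/ → [c] after /c/ — in each case the output is a copy of the preceding consonant.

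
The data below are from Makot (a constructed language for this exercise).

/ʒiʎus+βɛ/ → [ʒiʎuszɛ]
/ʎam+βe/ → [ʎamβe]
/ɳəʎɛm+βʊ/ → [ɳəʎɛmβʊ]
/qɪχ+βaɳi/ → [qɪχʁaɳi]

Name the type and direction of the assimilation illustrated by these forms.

progressive place assimilation

The segment that alternates is /β/, which surfaces as [z] when adjacent to /s/.
The change bilabial → alveolar matches the place of the preceding /s/, identifying this as place assimilation.
Manner and voice are unchanged, so the assimilation is partial, not total.
The other alternating form patterns the same way: /β/ → [ʁ] after /χ/ (bilabial → uvular, matching uvular) — only place changes, and always toward the preceding segment.
Nothing changes in [ʎamβe], [ɳəʎɛmβʊ]: there the adjacent consonants already agree in place (/β/ and /m/ are both bilabial; /β/ and /m/ are both bilabial), so these forms are consistent with the same rule.
Since the segment that changes follows the conditioning segment, the assimilation is progressive.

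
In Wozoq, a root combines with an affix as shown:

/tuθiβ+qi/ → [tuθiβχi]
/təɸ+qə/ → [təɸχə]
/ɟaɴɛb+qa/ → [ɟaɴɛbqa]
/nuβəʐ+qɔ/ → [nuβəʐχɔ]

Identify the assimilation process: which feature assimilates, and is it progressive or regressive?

Underlying /q/ is realised as [χ] next to /β/; /β/ itself does not change.
/q/ is a stop while /β/ is a fricative; the output [χ] is a fricative, matching the trigger — so the feature that spreads is manner.
Place and voice are unchanged, so the assimilation is partial, not total.
The same holds elsewhere in the data: /q/ → [χ] after /ɸ/ (stop → fricative, matching a fricative); /q/ → [χ] after /ʐ/ (stop → fricative, matching a fricative) — only manner changes, and always toward the preceding segment.
No alternation appears in [ɟaɴɛbqa]: there the adjacent consonants already agree in manner (/q/ and /b/ are both stops), so this form is consistent with the same rule.
The trigger is the preceding segment, so the direction is progressive (perseverative).

progressive manner assimilation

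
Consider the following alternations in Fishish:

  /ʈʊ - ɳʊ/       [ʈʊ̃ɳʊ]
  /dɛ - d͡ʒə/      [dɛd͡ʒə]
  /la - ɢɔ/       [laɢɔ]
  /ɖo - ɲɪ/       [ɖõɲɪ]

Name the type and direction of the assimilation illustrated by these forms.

regressive nasality assimilation (vowel nasalisation)

The vowel /ʊ/ surfaces as nasalised [ʊ̃] next to the following nasal /ɳ/ — it has acquired the [+nasal] feature of its neighbour.
Likewise in the remaining data: /o/ → [õ] before /ɲ/ — each time a vowel is nasalised next to a following nasal.
No change occurs in [dɛd͡ʒə], [laɢɔ] because the vowel at the boundary is adjacent to an oral consonant, not a nasal (/ɛ/ next to /d͡ʒ/; /a/ next to /ɢ/).
Because the conditioning nasal is to the right of the vowel that changes, the process is regressive (anticipatory).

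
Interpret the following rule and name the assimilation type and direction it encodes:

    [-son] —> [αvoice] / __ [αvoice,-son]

The shared variable α links the value of [voice] on the target to the same value on the neighbouring segment, so voicing is the feature that assimilates.
Since the environment is written after the underscore, the trigger follows the target; the direction is regressive.

regressive voicing assimilation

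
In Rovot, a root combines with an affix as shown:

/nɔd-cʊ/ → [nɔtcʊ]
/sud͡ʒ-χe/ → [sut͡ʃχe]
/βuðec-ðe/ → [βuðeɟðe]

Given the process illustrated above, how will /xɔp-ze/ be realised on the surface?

[xɔbze]

The data show regressive voicing assimilation: /d/ → [t] before /c/; /d͡ʒ/ → [t͡ʃ] before /χ/; /c/ → [ɟ] before /ð/. In each pair only voicing changes, matching the following consonant, while place and manner stay constant.
/p/ is a voiceless bilabial stop. The following trigger /z/ is voiced, so /p/ must become voiced as well.
A voiced bilabial stop is [b], so the surface segment is [b].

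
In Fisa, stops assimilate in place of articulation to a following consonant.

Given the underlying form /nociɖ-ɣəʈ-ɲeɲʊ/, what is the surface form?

The rule targets /ɖ/ (voiced retroflex stop), which sits before the trigger /ɣ/ (velar).
Changing only its place to velar gives [g] — the voiced velar stop.
At the second juncture, /ʈ/ likewise becomes [c] adjacent to /ɲ/.

[nocigɣəcɲeɲʊ]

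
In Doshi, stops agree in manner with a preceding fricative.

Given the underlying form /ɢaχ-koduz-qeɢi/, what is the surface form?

/k/ is a voiceless velar stop. The preceding trigger /χ/ is a fricative, so /k/ must become a fricative as well.
Changing only its manner to fricative gives [x] — the voiceless velar fricative.
The same rule applies at the second boundary: /q/ → [χ] next to /z/.

[ɢaχxoduzχeɢi]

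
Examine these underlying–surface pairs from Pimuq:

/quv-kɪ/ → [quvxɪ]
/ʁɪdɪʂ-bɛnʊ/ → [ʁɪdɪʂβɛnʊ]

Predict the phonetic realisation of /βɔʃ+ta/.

The data show progressive manner assimilation: /k/ → [x] after /v/; /b/ → [β] after /ʂ/. In each pair only manner changes, matching the preceding consonant, while place and voice stay constant.
The rule targets /t/ (voiceless alveolar stop), which sits after the trigger /ʃ/ (fricative).
The voiceless alveolar fricative is [s], so /t/ → [s].

[βɔʃsa]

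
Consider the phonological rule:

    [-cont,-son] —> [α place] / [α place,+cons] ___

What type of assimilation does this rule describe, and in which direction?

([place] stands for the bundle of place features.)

progressive place assimilation

The shared variable α links the value of the place features (abbreviated [place]) on the target to the same value on the neighbouring segment, so place is the feature that assimilates.
The conditioning segment sits to the left of the focus bar, meaning the trigger precedes the segment that changes — progressive assimilation.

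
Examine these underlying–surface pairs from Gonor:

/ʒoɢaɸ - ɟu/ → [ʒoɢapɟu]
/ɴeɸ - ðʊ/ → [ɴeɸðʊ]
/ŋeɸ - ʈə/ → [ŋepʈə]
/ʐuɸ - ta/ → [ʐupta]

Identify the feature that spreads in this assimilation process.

Comparing underlying and surface forms, /ɸ/ → [p] is the alternation; the neighbouring /ɟ/ is constant.
/ɸ/ is a fricative while /ɟ/ is a stop; the output [p] is a stop, matching the trigger — so the feature that spreads is manner.
The other alternating forms pattern the same way: /ɸ/ → [p] before /ʈ/ (fricative → stop, matching a stop); /ɸ/ → [p] before /t/ (fricative → stop, matching a stop) — only manner changes, and always toward the following segment.
No alternation appears in [ɴeɸðʊ]: there the adjacent consonants already agree in manner (/ɸ/ and /ð/ are both fricatives), so this form is consistent with the same rule.

manner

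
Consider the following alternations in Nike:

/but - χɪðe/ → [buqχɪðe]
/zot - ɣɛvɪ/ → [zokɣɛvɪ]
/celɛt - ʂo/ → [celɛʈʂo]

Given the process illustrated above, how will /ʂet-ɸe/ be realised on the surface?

The data show regressive place assimilation: /t/ → [q] before /χ/; /t/ → [k] before /ɣ/; /t/ → [ʈ] before /ʂ/. In each pair only place changes, matching the following consonant, while manner and voice stay constant.
/t/ is a voiceless alveolar stop. The following trigger /ɸ/ is bilabial, so /t/ must become bilabial as well.
A voiceless bilabial stop is [p], so the surface segment is [p].

[ʂepɸe]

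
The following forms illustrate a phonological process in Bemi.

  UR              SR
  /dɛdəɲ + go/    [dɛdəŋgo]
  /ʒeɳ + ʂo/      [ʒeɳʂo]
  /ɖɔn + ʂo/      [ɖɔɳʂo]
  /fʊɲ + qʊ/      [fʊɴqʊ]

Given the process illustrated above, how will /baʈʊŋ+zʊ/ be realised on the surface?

The data show regressive place assimilation: /ɲ/ → [ŋ] before /g/; /n/ → [ɳ] before /ʂ/; /ɲ/ → [ɴ] before /q/. In each pair only place changes, matching the following consonant, while manner and voice stay constant.
Nothing changes in [ʒeɳʂo]: there the adjacent consonants already agree in place (/ɳ/ and /ʂ/ are both retroflex), so this form is consistent with the same rule.
/ŋ/ is a voiced velar nasal. The following trigger /z/ is alveolar, so /ŋ/ must become alveolar as well.
A voiced alveolar nasal is [n], so the surface segment is [n].

[baʈʊnzʊ]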